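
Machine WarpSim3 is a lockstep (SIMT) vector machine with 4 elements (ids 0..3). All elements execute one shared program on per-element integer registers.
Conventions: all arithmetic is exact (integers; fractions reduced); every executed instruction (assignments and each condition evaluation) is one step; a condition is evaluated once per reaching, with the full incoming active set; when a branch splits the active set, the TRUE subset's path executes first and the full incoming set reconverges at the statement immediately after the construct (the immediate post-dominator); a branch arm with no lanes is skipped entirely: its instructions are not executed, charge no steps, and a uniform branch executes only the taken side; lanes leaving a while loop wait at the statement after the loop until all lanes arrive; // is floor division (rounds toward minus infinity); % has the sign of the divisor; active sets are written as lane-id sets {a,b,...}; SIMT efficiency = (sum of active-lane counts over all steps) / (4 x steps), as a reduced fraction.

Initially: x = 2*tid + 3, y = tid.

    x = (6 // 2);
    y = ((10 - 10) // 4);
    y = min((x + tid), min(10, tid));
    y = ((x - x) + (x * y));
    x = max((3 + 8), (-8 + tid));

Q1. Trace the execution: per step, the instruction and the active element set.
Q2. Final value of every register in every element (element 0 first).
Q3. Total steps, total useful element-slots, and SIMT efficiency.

step 0: x <- (6 // 2)                {0,1,2,3}
step 1: y <- ((10 - 10) // 4)        {0,1,2,3}
step 2: y <- min((x + tid), min(10, tid)) {0,1,2,3}
step 3: y <- ((x - x) + (x * y))     {0,1,2,3}
step 4: x <- max((3 + 8), (-8 + tid)) {0,1,2,3}

Answer: 5 steps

x: 11,11,11,11
y: 0,3,6,9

steps = 5; useful = 20; efficiency = 20/20 = 1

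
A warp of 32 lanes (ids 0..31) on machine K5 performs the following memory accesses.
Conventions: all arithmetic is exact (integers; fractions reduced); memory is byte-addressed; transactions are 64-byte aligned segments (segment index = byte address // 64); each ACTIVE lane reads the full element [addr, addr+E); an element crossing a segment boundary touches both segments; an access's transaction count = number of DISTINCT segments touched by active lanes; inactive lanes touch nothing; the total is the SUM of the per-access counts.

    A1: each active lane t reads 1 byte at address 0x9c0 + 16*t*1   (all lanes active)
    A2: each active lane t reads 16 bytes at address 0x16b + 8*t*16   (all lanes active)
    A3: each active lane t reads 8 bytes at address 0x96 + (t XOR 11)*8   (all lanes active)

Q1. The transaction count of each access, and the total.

A1: 8 transactions
A2: 32 transactions
A3: 5 transactions

Answer: 8,32,5; total 45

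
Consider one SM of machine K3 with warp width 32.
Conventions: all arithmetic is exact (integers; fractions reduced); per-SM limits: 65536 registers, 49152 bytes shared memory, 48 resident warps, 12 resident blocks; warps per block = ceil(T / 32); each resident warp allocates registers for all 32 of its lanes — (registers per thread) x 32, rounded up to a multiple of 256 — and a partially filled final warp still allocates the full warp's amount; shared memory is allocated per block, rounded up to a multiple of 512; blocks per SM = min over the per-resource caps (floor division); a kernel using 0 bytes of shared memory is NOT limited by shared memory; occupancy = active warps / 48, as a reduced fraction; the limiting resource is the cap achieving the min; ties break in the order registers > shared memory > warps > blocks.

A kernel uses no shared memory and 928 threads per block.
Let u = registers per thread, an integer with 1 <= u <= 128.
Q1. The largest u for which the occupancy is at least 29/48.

Answer: u = 64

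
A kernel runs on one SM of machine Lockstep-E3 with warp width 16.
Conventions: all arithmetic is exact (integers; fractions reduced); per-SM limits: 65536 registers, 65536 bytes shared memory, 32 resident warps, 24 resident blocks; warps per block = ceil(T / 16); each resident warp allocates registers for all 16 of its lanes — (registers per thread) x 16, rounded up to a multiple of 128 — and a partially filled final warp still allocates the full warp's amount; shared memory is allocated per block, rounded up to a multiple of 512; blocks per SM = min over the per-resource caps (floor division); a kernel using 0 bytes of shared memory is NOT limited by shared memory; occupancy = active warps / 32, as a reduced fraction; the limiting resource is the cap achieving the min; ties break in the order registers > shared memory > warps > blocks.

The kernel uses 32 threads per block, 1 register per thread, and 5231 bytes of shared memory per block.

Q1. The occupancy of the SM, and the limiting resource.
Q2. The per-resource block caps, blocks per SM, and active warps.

Answer: occupancy 11/16, limited by shared memory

registers: 256 blocks
shared memory: 11 blocks
warps: 16 blocks
blocks: 24 blocks

Answer: 11 blocks, 22 active warps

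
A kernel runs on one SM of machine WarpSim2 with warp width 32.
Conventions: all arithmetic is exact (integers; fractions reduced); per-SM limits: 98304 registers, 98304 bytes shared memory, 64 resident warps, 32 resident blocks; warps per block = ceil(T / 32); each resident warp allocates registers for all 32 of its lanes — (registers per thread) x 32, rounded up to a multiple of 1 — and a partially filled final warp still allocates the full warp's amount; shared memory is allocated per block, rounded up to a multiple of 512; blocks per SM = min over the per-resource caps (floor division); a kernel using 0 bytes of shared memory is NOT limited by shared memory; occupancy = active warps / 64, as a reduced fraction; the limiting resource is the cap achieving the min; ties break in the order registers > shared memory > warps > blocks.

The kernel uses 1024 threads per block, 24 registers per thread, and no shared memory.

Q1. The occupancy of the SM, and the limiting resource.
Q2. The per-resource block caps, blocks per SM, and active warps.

Answer: occupancy 1, limited by warps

registers: 4 blocks
shared memory: no limit (kernel uses none)
warps: 2 blocks
blocks: 32 blocks

Answer: 2 blocks, 64 active warps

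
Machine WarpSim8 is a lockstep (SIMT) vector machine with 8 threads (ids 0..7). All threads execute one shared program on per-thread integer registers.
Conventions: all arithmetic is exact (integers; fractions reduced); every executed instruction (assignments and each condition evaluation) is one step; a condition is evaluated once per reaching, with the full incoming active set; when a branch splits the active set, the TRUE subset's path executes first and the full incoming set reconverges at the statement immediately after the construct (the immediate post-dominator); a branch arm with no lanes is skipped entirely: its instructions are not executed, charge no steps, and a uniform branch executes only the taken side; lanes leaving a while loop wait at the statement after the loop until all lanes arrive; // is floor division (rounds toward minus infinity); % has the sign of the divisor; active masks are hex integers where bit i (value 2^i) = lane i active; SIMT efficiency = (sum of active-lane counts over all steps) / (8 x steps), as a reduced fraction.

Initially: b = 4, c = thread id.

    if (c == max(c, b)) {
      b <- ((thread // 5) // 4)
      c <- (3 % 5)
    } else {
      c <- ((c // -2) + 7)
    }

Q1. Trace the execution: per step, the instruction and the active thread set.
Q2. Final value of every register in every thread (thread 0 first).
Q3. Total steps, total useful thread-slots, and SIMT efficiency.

step 0: eval (c == max(c, b))        0xff
step 1: b <- ((thread // 5) // 4)    0xf0
step 2: c <- (3 % 5)                 0xf0
step 3: c <- ((c // -2) + 7)         0x0f

Answer: 4 steps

b: 4,4,4,4,0,0,0,0
c: 7,6,6,5,3,3,3,3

steps = 4; useful = 20; efficiency = 20/32 = 5/8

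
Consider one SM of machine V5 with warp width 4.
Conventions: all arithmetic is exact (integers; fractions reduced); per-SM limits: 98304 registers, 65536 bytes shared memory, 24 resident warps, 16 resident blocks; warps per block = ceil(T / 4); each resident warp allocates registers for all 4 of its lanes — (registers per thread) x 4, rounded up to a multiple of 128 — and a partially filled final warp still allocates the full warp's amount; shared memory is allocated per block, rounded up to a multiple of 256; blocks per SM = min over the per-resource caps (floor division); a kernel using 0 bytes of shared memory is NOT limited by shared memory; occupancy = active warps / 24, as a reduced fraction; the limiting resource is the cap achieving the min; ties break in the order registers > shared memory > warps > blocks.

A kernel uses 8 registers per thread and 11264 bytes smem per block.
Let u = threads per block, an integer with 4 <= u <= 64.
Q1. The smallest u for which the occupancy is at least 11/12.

Answer: u = 21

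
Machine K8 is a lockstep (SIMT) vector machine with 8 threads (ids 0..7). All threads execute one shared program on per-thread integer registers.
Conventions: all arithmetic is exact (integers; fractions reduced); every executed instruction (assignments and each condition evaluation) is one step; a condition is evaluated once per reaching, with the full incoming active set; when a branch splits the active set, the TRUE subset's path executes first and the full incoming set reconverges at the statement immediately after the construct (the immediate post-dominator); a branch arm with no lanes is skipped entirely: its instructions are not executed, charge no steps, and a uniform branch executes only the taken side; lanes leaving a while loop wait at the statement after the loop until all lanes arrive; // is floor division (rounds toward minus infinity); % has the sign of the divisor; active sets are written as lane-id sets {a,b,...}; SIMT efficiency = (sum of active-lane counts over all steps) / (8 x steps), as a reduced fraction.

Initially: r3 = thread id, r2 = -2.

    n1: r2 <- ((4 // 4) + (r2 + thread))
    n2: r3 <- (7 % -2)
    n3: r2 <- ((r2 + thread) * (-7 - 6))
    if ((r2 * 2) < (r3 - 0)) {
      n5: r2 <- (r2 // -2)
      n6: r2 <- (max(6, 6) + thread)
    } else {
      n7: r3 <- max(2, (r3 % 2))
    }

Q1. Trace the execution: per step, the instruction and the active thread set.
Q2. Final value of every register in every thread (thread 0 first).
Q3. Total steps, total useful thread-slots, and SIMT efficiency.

step 0: r2 <- ((4 // 4) + (r2 + thread)) {0,1,2,3,4,5,6,7}
step 1: r3 <- (7 % -2)               {0,1,2,3,4,5,6,7}
step 2: r2 <- ((r2 + thread) * (-7 - 6)) {0,1,2,3,4,5,6,7}
step 3: eval ((r2 * 2) < (r3 - 0))   {0,1,2,3,4,5,6,7}
step 4: r2 <- (r2 // -2)             {1,2,3,4,5,6,7}
step 5: r2 <- (max(6, 6) + thread)   {1,2,3,4,5,6,7}
step 6: r3 <- max(2, (r3 % 2))       {0}

Answer: 7 steps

r3: 2,-1,-1,-1,-1,-1,-1,-1
r2: 13,7,8,9,10,11,12,13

steps = 7; useful = 47; efficiency = 47/56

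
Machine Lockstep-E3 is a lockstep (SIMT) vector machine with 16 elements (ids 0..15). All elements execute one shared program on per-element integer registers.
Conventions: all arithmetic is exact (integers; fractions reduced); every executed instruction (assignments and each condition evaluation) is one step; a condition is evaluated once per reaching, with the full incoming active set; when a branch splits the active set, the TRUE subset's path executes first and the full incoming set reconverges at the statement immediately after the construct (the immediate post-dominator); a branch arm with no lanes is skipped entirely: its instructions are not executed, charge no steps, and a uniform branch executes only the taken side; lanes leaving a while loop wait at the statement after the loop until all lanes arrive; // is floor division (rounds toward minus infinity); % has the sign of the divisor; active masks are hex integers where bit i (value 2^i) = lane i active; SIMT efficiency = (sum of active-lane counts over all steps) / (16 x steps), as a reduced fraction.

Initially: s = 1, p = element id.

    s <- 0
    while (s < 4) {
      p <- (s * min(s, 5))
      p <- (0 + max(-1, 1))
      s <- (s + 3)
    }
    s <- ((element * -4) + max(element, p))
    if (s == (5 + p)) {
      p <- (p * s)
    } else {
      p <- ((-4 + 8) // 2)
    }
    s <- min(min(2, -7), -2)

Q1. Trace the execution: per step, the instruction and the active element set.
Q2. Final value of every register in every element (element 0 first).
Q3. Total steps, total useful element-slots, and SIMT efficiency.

step 0: s <- 0                       0xffff
step 1: eval (s < 4)                 0xffff
step 2: p <- (s * min(s, 5))         0xffff
step 3: p <- (0 + max(-1, 1))        0xffff
step 4: s <- (s + 3)                 0xffff
step 5: eval (s < 4)                 0xffff
step 6: p <- (s * min(s, 5))         0xffff
step 7: p <- (0 + max(-1, 1))        0xffff
step 8: s <- (s + 3)                 0xffff
step 9: eval (s < 4)                 0xffff
step 10: s <- ((element * -4) + max(element, p)) 0xffff
step 11: eval (s == (5 + p))          0xffff
step 12: p <- ((-4 + 8) // 2)         0xffff
step 13: s <- min(min(2, -7), -2)     0xffff

Answer: 14 steps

s: -7,-7,-7,-7,-7,-7,-7,-7,-7,-7,-7,-7,-7,-7,-7,-7
p: 2,2,2,2,2,2,2,2,2,2,2,2,2,2,2,2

steps = 14; useful = 224; efficiency = 224/224 = 1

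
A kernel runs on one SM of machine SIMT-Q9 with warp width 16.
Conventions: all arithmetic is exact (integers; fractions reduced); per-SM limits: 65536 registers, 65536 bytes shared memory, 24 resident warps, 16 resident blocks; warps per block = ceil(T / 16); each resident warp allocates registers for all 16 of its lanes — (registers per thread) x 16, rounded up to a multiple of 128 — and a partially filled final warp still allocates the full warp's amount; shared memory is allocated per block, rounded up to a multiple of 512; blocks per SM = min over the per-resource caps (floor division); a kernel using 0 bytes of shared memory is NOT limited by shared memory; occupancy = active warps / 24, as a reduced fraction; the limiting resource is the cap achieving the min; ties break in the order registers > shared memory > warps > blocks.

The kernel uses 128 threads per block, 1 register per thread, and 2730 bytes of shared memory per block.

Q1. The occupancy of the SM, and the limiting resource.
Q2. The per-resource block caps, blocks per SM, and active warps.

Answer: occupancy 1, limited by warps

registers: 64 blocks
shared memory: 21 blocks
warps: 3 blocks
blocks: 16 blocks

Answer: 3 blocks, 24 active warps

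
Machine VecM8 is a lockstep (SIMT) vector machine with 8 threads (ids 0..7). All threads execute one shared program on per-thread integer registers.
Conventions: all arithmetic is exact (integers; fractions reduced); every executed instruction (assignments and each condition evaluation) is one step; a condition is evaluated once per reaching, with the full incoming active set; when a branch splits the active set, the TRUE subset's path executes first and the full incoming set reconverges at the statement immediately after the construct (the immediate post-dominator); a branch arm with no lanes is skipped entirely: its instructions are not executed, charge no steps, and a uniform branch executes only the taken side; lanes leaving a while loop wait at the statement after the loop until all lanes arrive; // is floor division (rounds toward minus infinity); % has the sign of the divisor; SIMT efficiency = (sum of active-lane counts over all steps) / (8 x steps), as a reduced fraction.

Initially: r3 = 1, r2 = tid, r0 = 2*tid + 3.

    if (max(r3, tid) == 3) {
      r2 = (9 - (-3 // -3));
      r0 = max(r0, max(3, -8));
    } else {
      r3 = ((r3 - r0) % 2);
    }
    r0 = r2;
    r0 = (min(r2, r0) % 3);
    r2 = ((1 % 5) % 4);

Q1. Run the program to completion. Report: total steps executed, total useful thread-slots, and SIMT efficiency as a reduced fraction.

Answer: 7 steps, 41 useful, 41/56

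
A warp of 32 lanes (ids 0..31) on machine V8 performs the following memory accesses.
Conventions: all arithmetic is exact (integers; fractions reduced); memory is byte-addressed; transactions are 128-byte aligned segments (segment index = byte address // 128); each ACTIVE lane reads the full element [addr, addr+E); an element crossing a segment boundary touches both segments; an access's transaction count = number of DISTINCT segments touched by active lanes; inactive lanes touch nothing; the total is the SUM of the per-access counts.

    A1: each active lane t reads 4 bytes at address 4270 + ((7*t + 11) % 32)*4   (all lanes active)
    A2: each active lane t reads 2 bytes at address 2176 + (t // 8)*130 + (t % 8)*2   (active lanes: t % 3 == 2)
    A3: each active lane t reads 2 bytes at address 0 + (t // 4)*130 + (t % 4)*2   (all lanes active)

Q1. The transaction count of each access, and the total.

A1: 2 transactions
A2: 4 transactions
A3: 8 transactions

Answer: 2,4,8; total 14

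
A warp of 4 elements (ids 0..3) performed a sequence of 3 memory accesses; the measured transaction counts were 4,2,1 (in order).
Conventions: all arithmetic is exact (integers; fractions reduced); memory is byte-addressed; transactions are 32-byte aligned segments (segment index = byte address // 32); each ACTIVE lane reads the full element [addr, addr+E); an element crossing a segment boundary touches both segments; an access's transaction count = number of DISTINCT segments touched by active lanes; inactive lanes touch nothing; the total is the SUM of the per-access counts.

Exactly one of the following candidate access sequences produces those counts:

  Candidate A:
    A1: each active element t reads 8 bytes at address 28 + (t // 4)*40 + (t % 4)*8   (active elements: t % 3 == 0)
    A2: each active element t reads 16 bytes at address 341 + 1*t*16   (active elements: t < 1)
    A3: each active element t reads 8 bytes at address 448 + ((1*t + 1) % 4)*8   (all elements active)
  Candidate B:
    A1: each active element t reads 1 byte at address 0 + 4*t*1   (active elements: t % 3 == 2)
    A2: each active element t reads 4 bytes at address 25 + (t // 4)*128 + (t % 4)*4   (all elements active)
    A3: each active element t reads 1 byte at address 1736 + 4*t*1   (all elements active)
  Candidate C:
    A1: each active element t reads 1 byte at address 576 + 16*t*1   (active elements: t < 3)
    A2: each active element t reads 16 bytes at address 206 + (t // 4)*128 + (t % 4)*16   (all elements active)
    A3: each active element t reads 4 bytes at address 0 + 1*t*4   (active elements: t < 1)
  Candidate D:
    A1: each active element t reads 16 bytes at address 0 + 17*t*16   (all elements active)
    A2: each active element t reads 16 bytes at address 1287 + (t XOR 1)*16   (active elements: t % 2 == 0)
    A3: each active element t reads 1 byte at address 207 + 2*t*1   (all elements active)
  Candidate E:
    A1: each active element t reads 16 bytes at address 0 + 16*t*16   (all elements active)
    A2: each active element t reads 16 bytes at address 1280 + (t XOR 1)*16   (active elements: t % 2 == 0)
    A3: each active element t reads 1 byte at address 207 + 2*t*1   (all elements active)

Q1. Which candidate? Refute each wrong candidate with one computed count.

A: A1 gives 2 transactions, not 4
B: A1 gives 1 transaction, not 4
C: A1 gives 2 transactions, not 4
D: A2 gives 3 transactions, not 2
E: all counts match (4,2,1)

Answer: E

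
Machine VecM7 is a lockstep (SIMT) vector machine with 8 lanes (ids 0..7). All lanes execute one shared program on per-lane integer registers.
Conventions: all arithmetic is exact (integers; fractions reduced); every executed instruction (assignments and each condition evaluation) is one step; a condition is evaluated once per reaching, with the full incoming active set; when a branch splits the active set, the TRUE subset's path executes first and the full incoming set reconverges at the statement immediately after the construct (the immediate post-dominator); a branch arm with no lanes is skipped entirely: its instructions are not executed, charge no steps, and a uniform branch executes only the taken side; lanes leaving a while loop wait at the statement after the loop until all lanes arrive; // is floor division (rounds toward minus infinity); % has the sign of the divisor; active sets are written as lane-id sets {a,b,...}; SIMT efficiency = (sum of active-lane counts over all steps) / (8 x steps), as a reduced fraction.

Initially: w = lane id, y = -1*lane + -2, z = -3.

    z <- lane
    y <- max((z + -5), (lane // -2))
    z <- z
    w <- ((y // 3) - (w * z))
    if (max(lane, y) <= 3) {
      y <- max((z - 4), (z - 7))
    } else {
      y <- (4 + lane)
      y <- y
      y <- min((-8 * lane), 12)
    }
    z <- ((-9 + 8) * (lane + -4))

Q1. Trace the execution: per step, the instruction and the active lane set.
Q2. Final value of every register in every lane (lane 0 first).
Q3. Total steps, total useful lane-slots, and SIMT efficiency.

step 0: z <- lane                    {0,1,2,3,4,5,6,7}
step 1: y <- max((z + -5), (lane // -2)) {0,1,2,3,4,5,6,7}
step 2: z <- z                       {0,1,2,3,4,5,6,7}
step 3: w <- ((y // 3) - (w * z))    {0,1,2,3,4,5,6,7}
step 4: eval (max(lane, y) <= 3)     {0,1,2,3,4,5,6,7}
step 5: y <- max((z - 4), (z - 7))   {0,1,2,3}
step 6: y <- (4 + lane)              {4,5,6,7}
step 7: y <- y                       {4,5,6,7}
step 8: y <- min((-8 * lane), 12)    {4,5,6,7}
step 9: z <- ((-9 + 8) * (lane + -4)) {0,1,2,3,4,5,6,7}

Answer: 10 steps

w: 0,-2,-5,-10,-17,-25,-36,-49
y: -4,-3,-2,-1,-32,-40,-48,-56
z: 4,3,2,1,0,-1,-2,-3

steps = 10; useful = 64; efficiency = 64/80 = 4/5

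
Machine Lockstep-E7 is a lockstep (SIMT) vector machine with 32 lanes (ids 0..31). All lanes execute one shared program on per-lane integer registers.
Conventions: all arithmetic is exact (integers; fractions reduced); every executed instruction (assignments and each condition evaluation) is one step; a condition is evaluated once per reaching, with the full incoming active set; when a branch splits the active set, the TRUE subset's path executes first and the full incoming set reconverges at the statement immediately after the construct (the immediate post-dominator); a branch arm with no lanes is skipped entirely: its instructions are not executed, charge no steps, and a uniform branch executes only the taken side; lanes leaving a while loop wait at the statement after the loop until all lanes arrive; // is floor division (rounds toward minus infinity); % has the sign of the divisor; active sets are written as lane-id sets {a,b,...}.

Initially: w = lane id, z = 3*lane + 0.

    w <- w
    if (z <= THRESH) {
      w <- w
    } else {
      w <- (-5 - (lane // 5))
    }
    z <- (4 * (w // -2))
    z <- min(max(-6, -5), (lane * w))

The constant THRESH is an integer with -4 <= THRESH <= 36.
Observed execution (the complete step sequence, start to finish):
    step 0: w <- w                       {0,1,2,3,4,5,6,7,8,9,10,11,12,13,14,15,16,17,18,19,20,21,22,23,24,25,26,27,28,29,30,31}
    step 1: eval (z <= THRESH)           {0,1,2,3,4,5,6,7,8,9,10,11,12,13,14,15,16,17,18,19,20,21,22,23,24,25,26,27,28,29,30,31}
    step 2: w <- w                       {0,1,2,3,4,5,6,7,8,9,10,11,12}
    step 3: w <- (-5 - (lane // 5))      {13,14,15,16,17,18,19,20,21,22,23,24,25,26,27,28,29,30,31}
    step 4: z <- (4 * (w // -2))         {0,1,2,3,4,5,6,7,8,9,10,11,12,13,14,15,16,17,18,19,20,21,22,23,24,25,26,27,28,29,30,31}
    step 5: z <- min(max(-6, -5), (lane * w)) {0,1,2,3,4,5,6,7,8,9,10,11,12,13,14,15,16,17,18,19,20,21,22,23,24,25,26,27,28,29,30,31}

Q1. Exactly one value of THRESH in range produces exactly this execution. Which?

Answer: THRESH = 36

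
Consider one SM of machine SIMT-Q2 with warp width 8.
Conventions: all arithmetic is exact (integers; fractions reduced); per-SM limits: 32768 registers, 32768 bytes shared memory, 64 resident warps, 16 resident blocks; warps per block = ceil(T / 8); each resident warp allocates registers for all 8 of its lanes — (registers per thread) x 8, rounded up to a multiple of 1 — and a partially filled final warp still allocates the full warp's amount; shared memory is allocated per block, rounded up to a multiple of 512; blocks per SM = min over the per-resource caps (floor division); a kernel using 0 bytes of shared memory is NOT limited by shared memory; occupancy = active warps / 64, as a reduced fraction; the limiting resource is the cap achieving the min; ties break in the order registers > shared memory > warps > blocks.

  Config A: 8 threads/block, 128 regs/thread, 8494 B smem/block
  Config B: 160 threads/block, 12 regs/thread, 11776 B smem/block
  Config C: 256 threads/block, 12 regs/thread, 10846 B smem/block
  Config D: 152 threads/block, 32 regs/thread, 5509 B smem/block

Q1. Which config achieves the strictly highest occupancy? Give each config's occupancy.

occupancies: A 3/64, B 5/8, C 1, D 57/64

Answer: C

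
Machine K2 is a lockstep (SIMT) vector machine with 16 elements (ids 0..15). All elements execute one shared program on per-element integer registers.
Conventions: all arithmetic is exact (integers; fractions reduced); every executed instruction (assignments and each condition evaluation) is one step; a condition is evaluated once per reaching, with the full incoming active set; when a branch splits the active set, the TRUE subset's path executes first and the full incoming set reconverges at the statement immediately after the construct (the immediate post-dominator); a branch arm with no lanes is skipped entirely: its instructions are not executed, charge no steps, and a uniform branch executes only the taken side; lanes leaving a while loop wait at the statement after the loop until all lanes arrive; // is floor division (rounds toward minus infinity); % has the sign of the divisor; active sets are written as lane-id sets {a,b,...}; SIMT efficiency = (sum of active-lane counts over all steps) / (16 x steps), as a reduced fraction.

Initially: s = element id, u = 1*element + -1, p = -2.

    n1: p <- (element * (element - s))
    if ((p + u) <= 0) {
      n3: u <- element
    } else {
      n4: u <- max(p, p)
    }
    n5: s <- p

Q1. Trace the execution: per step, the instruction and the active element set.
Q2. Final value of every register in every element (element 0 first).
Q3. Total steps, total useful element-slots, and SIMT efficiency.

step 0: p <- (element * (element - s)) {0,1,2,3,4,5,6,7,8,9,10,11,12,13,14,15}
step 1: eval ((p + u) <= 0)          {0,1,2,3,4,5,6,7,8,9,10,11,12,13,14,15}
step 2: u <- element                 {0,1}
step 3: u <- max(p, p)               {2,3,4,5,6,7,8,9,10,11,12,13,14,15}
step 4: s <- p                       {0,1,2,3,4,5,6,7,8,9,10,11,12,13,14,15}

Answer: 5 steps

s: 0,0,0,0,0,0,0,0,0,0,0,0,0,0,0,0
u: 0,1,0,0,0,0,0,0,0,0,0,0,0,0,0,0
p: 0,0,0,0,0,0,0,0,0,0,0,0,0,0,0,0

steps = 5; useful = 64; efficiency = 64/80 = 4/5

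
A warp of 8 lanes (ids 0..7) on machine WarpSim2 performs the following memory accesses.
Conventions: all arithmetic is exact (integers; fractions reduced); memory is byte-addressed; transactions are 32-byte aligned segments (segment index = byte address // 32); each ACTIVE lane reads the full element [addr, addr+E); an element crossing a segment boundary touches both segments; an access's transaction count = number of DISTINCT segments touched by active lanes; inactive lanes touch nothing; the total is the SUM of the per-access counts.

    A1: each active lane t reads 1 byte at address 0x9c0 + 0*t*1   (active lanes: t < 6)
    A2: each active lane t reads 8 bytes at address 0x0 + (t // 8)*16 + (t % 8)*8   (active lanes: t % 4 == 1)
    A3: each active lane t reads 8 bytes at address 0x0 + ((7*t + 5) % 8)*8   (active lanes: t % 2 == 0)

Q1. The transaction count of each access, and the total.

A1: 1 transaction
A2: 2 transactions
A3: 2 transactions

Answer: 1,2,2; total 5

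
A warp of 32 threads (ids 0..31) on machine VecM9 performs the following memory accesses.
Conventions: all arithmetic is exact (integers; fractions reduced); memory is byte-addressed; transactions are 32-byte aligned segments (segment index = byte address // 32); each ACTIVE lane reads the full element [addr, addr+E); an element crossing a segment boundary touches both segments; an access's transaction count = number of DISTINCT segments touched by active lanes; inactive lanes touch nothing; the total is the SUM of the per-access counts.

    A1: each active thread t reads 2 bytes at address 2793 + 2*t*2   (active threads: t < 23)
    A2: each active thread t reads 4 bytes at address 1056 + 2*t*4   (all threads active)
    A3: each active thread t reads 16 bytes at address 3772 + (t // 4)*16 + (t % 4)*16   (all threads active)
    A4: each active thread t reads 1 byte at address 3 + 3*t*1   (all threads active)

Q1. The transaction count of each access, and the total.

A1: 4 transactions
A2: 8 transactions
A3: 7 transactions
A4: 4 transactions

Answer: 4,8,7,4; total 23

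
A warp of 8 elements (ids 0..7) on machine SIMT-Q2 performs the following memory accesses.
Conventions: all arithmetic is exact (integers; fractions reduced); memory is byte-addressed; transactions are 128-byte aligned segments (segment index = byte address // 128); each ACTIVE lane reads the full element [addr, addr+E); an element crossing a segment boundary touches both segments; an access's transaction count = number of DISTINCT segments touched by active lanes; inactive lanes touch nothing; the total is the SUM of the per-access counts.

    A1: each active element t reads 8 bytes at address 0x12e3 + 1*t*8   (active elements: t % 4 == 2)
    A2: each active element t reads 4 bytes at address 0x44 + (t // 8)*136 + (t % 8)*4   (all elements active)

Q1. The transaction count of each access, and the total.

A1: 2 transactions
A2: 1 transaction

Answer: 2,1; total 3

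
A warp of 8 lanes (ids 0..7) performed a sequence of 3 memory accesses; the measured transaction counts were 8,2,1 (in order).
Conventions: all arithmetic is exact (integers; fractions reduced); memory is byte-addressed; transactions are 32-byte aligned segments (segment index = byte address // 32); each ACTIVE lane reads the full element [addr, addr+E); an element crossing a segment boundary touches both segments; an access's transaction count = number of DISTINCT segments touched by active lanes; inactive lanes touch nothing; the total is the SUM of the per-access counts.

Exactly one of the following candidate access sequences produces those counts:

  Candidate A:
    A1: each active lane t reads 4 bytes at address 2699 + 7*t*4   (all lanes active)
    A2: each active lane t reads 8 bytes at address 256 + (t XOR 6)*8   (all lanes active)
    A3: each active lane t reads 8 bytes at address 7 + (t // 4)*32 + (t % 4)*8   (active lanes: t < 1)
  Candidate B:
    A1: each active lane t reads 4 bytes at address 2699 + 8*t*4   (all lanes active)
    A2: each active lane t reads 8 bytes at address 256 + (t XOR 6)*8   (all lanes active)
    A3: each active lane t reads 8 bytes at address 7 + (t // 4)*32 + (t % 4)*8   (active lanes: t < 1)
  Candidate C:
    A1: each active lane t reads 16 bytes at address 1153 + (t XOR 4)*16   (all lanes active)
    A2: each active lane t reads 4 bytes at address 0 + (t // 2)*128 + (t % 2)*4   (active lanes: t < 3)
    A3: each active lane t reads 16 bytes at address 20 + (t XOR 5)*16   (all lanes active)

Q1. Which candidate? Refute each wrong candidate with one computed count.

A: A1 gives 7 transactions, not 8
C: A1 gives 5 transactions, not 8
B: all counts match (8,2,1)

Answer: B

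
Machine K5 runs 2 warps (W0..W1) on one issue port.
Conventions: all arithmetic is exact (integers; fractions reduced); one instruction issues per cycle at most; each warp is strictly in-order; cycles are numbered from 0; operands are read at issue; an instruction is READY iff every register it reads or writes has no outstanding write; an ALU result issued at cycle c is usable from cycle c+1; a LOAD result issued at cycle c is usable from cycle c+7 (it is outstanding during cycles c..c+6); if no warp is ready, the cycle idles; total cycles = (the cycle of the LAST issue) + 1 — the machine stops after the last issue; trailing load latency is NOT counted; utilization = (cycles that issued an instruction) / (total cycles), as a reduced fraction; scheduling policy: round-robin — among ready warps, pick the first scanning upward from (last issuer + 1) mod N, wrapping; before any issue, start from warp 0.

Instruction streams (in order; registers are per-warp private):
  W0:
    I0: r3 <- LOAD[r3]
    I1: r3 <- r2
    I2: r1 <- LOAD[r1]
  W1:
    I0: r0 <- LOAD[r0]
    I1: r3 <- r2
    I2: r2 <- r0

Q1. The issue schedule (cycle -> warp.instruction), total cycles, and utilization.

cycle 0: W0.I0
cycle 1: W1.I0
cycle 2: W1.I1
cycle 3: idle
cycle 4: idle
cycle 5: idle
cycle 6: idle
cycle 7: W0.I1
cycle 8: W1.I2
cycle 9: W0.I2

Answer: 10 cycles, utilization 3/5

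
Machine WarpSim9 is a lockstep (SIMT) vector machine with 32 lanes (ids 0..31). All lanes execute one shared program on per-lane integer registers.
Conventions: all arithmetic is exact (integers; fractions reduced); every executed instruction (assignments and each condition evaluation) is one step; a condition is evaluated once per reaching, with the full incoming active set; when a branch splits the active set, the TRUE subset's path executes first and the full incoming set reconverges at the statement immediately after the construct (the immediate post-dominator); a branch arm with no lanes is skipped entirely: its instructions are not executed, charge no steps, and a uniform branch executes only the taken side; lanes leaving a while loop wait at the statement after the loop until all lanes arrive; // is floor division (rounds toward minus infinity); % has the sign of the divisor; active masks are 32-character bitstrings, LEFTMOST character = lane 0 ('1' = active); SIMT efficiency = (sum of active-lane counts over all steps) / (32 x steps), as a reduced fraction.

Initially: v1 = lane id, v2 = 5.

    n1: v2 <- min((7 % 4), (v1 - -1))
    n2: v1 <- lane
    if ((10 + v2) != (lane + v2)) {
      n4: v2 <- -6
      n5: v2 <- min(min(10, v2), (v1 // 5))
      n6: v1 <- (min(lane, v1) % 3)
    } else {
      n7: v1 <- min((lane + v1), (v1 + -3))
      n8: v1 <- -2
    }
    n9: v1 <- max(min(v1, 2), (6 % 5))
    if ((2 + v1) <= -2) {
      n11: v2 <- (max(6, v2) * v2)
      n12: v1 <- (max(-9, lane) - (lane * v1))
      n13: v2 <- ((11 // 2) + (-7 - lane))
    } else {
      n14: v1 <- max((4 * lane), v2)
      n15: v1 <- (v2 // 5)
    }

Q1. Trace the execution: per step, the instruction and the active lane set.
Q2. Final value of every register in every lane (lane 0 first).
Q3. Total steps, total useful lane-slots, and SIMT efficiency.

step 0: v2 <- min((7 % 4), (v1 - -1)) 11111111111111111111111111111111
step 1: v1 <- lane                   11111111111111111111111111111111
step 2: eval ((10 + v2) != (lane + v2)) 11111111111111111111111111111111
step 3: v2 <- -6                     11111111110111111111111111111111
step 4: v2 <- min(min(10, v2), (v1 // 5)) 11111111110111111111111111111111
step 5: v1 <- (min(lane, v1) % 3)    11111111110111111111111111111111
step 6: v1 <- min((lane + v1), (v1 + -3)) 00000000001000000000000000000000
step 7: v1 <- -2                     00000000001000000000000000000000
step 8: v1 <- max(min(v1, 2), (6 % 5)) 11111111111111111111111111111111
step 9: eval ((2 + v1) <= -2)        11111111111111111111111111111111
step 10: v1 <- max((4 * lane), v2)    11111111111111111111111111111111
step 11: v1 <- (v2 // 5)              11111111111111111111111111111111

Answer: 12 steps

v1: -2,-2,-2,-2,-2,-2,-2,-2,-2,-2,0,-2,-2,-2,-2,-2,-2,-2,-2,-2,-2,-2,-2,-2,-2,-2,-2,-2,-2,-2,-2,-2
v2: -6,-6,-6,-6,-6,-6,-6,-6,-6,-6,3,-6,-6,-6,-6,-6,-6,-6,-6,-6,-6,-6,-6,-6,-6,-6,-6,-6,-6,-6,-6,-6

steps = 12; useful = 319; efficiency = 319/384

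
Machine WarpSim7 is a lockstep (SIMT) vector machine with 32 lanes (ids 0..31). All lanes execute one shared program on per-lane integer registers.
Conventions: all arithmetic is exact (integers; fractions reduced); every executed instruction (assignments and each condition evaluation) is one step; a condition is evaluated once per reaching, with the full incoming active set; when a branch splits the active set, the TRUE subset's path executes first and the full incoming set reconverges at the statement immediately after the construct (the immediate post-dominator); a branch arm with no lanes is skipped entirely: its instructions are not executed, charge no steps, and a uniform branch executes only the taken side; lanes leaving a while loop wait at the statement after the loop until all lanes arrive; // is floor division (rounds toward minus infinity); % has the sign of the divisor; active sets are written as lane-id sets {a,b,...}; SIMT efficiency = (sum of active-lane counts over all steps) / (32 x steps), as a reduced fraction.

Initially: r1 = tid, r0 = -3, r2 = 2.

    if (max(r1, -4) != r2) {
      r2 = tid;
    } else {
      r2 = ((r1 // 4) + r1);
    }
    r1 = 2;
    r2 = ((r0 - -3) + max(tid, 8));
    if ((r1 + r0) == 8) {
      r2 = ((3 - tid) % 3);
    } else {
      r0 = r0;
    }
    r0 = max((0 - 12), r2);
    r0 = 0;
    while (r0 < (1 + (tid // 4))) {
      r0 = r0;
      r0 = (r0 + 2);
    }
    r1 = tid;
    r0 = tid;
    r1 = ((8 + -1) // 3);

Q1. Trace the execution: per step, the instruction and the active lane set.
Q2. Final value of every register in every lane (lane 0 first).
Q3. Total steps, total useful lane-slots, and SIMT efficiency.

step 0: eval (max(r1, -4) != r2)     {0,1,2,3,4,5,6,7,8,9,10,11,12,13,14,15,16,17,18,19,20,21,22,23,24,25,26,27,28,29,30,31}
step 1: r2 <- tid                    {0,1,3,4,5,6,7,8,9,10,11,12,13,14,15,16,17,18,19,20,21,22,23,24,25,26,27,28,29,30,31}
step 2: r2 <- ((r1 // 4) + r1)       {2}
step 3: r1 <- 2                      {0,1,2,3,4,5,6,7,8,9,10,11,12,13,14,15,16,17,18,19,20,21,22,23,24,25,26,27,28,29,30,31}
step 4: r2 <- ((r0 - -3) + max(tid, 8)) {0,1,2,3,4,5,6,7,8,9,10,11,12,13,14,15,16,17,18,19,20,21,22,23,24,25,26,27,28,29,30,31}
step 5: eval ((r1 + r0) == 8)        {0,1,2,3,4,5,6,7,8,9,10,11,12,13,14,15,16,17,18,19,20,21,22,23,24,25,26,27,28,29,30,31}
step 6: r0 <- r0                     {0,1,2,3,4,5,6,7,8,9,10,11,12,13,14,15,16,17,18,19,20,21,22,23,24,25,26,27,28,29,30,31}
step 7: r0 <- max((0 - 12), r2)      {0,1,2,3,4,5,6,7,8,9,10,11,12,13,14,15,16,17,18,19,20,21,22,23,24,25,26,27,28,29,30,31}
step 8: r0 <- 0                      {0,1,2,3,4,5,6,7,8,9,10,11,12,13,14,15,16,17,18,19,20,21,22,23,24,25,26,27,28,29,30,31}
step 9: eval (r0 < (1 + (tid // 4))) {0,1,2,3,4,5,6,7,8,9,10,11,12,13,14,15,16,17,18,19,20,21,22,23,24,25,26,27,28,29,30,31}
step 10: r0 <- r0                     {0,1,2,3,4,5,6,7,8,9,10,11,12,13,14,15,16,17,18,19,20,21,22,23,24,25,26,27,28,29,30,31}
step 11: r0 <- (r0 + 2)               {0,1,2,3,4,5,6,7,8,9,10,11,12,13,14,15,16,17,18,19,20,21,22,23,24,25,26,27,28,29,30,31}
step 12: eval (r0 < (1 + (tid // 4))) {0,1,2,3,4,5,6,7,8,9,10,11,12,13,14,15,16,17,18,19,20,21,22,23,24,25,26,27,28,29,30,31}
step 13: r0 <- r0                     {8,9,10,11,12,13,14,15,16,17,18,19,20,21,22,23,24,25,26,27,28,29,30,31}
step 14: r0 <- (r0 + 2)               {8,9,10,11,12,13,14,15,16,17,18,19,20,21,22,23,24,25,26,27,28,29,30,31}
step 15: eval (r0 < (1 + (tid // 4))) {8,9,10,11,12,13,14,15,16,17,18,19,20,21,22,23,24,25,26,27,28,29,30,31}
step 16: r0 <- r0                     {16,17,18,19,20,21,22,23,24,25,26,27,28,29,30,31}
step 17: r0 <- (r0 + 2)               {16,17,18,19,20,21,22,23,24,25,26,27,28,29,30,31}
step 18: eval (r0 < (1 + (tid // 4))) {16,17,18,19,20,21,22,23,24,25,26,27,28,29,30,31}
step 19: r0 <- r0                     {24,25,26,27,28,29,30,31}
step 20: r0 <- (r0 + 2)               {24,25,26,27,28,29,30,31}
step 21: eval (r0 < (1 + (tid // 4))) {24,25,26,27,28,29,30,31}
step 22: r1 <- tid                    {0,1,2,3,4,5,6,7,8,9,10,11,12,13,14,15,16,17,18,19,20,21,22,23,24,25,26,27,28,29,30,31}
step 23: r0 <- tid                    {0,1,2,3,4,5,6,7,8,9,10,11,12,13,14,15,16,17,18,19,20,21,22,23,24,25,26,27,28,29,30,31}
step 24: r1 <- ((8 + -1) // 3)        {0,1,2,3,4,5,6,7,8,9,10,11,12,13,14,15,16,17,18,19,20,21,22,23,24,25,26,27,28,29,30,31}

Answer: 25 steps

r1: 2,2,2,2,2,2,2,2,2,2,2,2,2,2,2,2,2,2,2,2,2,2,2,2,2,2,2,2,2,2,2,2
r0: 0,1,2,3,4,5,6,7,8,9,10,11,12,13,14,15,16,17,18,19,20,21,22,23,24,25,26,27,28,29,30,31
r2: 8,8,8,8,8,8,8,8,8,9,10,11,12,13,14,15,16,17,18,19,20,21,22,23,24,25,26,27,28,29,30,31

steps = 25; useful = 624; efficiency = 624/800 = 39/50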